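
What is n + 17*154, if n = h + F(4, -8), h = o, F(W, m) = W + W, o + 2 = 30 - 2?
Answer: 2652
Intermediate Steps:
o = 26 (o = -2 + (30 - 2) = -2 + 28 = 26)
F(W, m) = 2*W
h = 26
n = 34 (n = 26 + 2*4 = 26 + 8 = 34)
n + 17*154 = 34 + 17*154 = 34 + 2618 = 2652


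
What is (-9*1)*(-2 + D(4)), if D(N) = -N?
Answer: 54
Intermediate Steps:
(-9*1)*(-2 + D(4)) = (-9*1)*(-2 - 1*4) = -9*(-2 - 4) = -9*(-6) = 54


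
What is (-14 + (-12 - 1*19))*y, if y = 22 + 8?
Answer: -1350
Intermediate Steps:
y = 30
(-14 + (-12 - 1*19))*y = (-14 + (-12 - 1*19))*30 = (-14 + (-12 - 19))*30 = (-14 - 31)*30 = -45*30 = -1350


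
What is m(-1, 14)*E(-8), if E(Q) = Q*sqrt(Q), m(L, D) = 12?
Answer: -192*I*sqrt(2) ≈ -271.53*I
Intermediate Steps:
E(Q) = Q**(3/2)
m(-1, 14)*E(-8) = 12*(-8)**(3/2) = 12*(-16*I*sqrt(2)) = -192*I*sqrt(2)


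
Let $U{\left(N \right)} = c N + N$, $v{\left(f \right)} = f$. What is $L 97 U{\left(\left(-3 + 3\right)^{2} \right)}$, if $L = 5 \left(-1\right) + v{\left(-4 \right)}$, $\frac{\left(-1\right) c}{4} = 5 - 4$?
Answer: $0$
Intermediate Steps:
$c = -4$ ($c = - 4 \left(5 - 4\right) = \left(-4\right) 1 = -4$)
$U{\left(N \right)} = - 3 N$ ($U{\left(N \right)} = - 4 N + N = - 3 N$)
$L = -9$ ($L = 5 \left(-1\right) - 4 = -5 - 4 = -9$)
$L 97 U{\left(\left(-3 + 3\right)^{2} \right)} = \left(-9\right) 97 \left(- 3 \left(-3 + 3\right)^{2}\right) = - 873 \left(- 3 \cdot 0^{2}\right) = - 873 \left(\left(-3\right) 0\right) = \left(-873\right) 0 = 0$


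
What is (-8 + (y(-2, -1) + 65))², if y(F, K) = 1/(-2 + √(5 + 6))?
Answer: (401 + √11)²/49 ≈ 3336.2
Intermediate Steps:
y(F, K) = 1/(-2 + √11)
(-8 + (y(-2, -1) + 65))² = (-8 + ((2/7 + √11/7) + 65))² = (-8 + (457/7 + √11/7))² = (401/7 + √11/7)²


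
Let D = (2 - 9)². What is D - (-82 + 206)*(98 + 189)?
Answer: -35539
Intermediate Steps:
D = 49 (D = (-7)² = 49)
D - (-82 + 206)*(98 + 189) = 49 - (-82 + 206)*(98 + 189) = 49 - 124*287 = 49 - 1*35588 = 49 - 35588 = -35539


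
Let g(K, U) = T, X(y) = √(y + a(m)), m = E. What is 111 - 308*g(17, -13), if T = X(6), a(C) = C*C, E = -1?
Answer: 111 - 308*√7 ≈ -703.89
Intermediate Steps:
m = -1
a(C) = C²
X(y) = √(1 + y) (X(y) = √(y + (-1)²) = √(y + 1) = √(1 + y))
T = √7 (T = √(1 + 6) = √7 ≈ 2.6458)
g(K, U) = √7
111 - 308*g(17, -13) = 111 - 308*√7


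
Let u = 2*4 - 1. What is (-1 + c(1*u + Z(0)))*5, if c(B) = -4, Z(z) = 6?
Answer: -25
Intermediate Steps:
u = 7 (u = 8 - 1 = 7)
(-1 + c(1*u + Z(0)))*5 = (-1 - 4)*5 = -5*5 = -25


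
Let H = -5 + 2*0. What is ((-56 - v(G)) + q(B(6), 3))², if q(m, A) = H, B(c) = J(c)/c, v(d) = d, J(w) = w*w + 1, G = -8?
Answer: 2809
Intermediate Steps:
J(w) = 1 + w² (J(w) = w² + 1 = 1 + w²)
H = -5 (H = -5 + 0 = -5)
B(c) = (1 + c²)/c
q(m, A) = -5
((-56 - v(G)) + q(B(6), 3))² = ((-56 - 1*(-8)) - 5)² = ((-56 + 8) - 5)² = (-48 - 5)² = (-53)² = 2809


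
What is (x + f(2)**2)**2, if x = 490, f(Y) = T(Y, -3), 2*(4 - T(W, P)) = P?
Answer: 4330561/16 ≈ 2.7066e+5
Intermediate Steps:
T(W, P) = 4 - P/2
f(Y) = 11/2 (f(Y) = 4 - 1/2*(-3) = 4 + 3/2 = 11/2)
(x + f(2)**2)**2 = (490 + (11/2)**2)**2 = (490 + 121/4)**2 = (2081/4)**2 = 4330561/16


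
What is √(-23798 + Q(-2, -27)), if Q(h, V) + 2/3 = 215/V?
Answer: I*√1928337/9 ≈ 154.29*I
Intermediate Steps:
Q(h, V) = -⅔ + 215/V
√(-23798 + Q(-2, -27)) = √(-23798 + (-⅔ + 215/(-27))) = √(-23798 + (-⅔ + 215*(-1/27))) = √(-23798 + (-⅔ - 215/27)) = √(-23798 - 233/27) = √(-642779/27) = I*√1928337/9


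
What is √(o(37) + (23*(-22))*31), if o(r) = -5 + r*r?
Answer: I*√14322 ≈ 119.67*I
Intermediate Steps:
o(r) = -5 + r²
√(o(37) + (23*(-22))*31) = √((-5 + 37²) + (23*(-22))*31) = √((-5 + 1369) - 506*31) = √(1364 - 15686) = √(-14322) = I*√14322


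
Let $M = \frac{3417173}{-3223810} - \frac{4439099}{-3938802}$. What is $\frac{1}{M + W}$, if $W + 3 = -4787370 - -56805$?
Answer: $- \frac{453498188415}{2145303987772401847} \approx -2.1139 \cdot 10^{-7}$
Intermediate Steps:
$W = -4730568$ ($W = -3 - 4730565 = -4730568$)
$M = \frac{30401567873}{453498188415}$ ($M = 3417173 \left(- \frac{1}{3223810}\right) - - \frac{634157}{562686} = - \frac{3417173}{3223810} + \frac{634157}{562686} = \frac{30401567873}{453498188415} \approx 0.067038$)
$\frac{1}{M + W} = \frac{1}{\frac{30401567873}{453498188415} - 4730568} = \frac{1}{- \frac{2145303987772401847}{453498188415}} = - \frac{453498188415}{2145303987772401847}$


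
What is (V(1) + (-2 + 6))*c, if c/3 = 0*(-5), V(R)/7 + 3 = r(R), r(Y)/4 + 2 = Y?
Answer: 0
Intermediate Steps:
r(Y) = -8 + 4*Y
V(R) = -77 + 28*R (V(R) = -21 + 7*(-8 + 4*R) = -21 + (-56 + 28*R) = -77 + 28*R)
c = 0 (c = 3*(0*(-5)) = 3*0 = 0)
(V(1) + (-2 + 6))*c = ((-77 + 28*1) + (-2 + 6))*0 = ((-77 + 28) + 4)*0 = (-49 + 4)*0 = -45*0 = 0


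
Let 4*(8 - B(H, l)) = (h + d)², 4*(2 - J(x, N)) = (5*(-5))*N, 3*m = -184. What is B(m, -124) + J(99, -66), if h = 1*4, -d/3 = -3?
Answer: -1779/4 ≈ -444.75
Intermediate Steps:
d = 9 (d = -3*(-3) = 9)
m = -184/3 (m = (⅓)*(-184) = -184/3 ≈ -61.333)
J(x, N) = 2 + 25*N/4 (J(x, N) = 2 - 5*(-5)*N/4 = 2 - (-25)*N/4 = 2 + 25*N/4)
h = 4
B(H, l) = -137/4 (B(H, l) = 8 - (4 + 9)²/4 = 8 - ¼*13² = 8 - ¼*169 = 8 - 169/4 = -137/4)
B(m, -124) + J(99, -66) = -137/4 + (2 + (25/4)*(-66)) = -137/4 + (2 - 825/2) = -137/4 - 821/2 = -1779/4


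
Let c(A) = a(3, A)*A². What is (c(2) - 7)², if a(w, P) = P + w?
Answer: 169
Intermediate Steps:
c(A) = A²*(3 + A) (c(A) = (A + 3)*A² = (3 + A)*A² = A²*(3 + A))
(c(2) - 7)² = (2²*(3 + 2) - 7)² = (4*5 - 7)² = (20 - 7)² = 13² = 169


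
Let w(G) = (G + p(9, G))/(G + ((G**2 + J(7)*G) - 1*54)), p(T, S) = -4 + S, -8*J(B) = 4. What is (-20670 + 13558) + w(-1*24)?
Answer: -1813586/255 ≈ -7112.1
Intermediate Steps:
J(B) = -1/2 (J(B) = -1/8*4 = -1/2)
w(G) = (-4 + 2*G)/(-54 + G**2 + G/2) (w(G) = (G + (-4 + G))/(G + ((G**2 - G/2) - 1*54)) = (-4 + 2*G)/(G + ((G**2 - G/2) - 54)) = (-4 + 2*G)/(G + (-54 + G**2 - G/2)) = (-4 + 2*G)/(-54 + G**2 + G/2))
(-20670 + 13558) + w(-1*24) = (-20670 + 13558) + 4*(-2 - 1*24)/(-108 - 1*24 + 2*(-1*24)**2) = -7112 + 4*(-2 - 24)/(-108 - 24 + 2*(-24)**2) = -7112 + 4*(-26)/(-108 - 24 + 2*576) = -7112 + 4*(-26)/(-108 - 24 + 1152) = -7112 + 4*(-26)/1020 = -7112 + 4*(1/1020)*(-26) = -7112 - 26/255 = -1813586/255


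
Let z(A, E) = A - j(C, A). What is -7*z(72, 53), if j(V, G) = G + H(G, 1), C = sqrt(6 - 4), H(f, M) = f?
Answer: 504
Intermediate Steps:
C = sqrt(2) ≈ 1.4142
j(V, G) = 2*G (j(V, G) = G + G = 2*G)
z(A, E) = -A (z(A, E) = A - 2*A = -A)
-7*z(72, 53) = -(-7)*72 = -7*(-72) = 504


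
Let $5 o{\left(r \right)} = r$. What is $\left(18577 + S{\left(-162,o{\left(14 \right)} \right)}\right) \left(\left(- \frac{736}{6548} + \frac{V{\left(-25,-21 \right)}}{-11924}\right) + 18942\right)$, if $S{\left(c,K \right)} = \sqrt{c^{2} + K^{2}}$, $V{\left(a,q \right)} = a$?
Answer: $\frac{6868620648868485}{19519588} + \frac{73947576561 \sqrt{164074}}{9759794} \approx 3.5495 \cdot 10^{8}$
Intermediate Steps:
$o{\left(r \right)} = \frac{r}{5}$
$S{\left(c,K \right)} = \sqrt{K^{2} + c^{2}}$
$\left(18577 + S{\left(-162,o{\left(14 \right)} \right)}\right) \left(\left(- \frac{736}{6548} + \frac{V{\left(-25,-21 \right)}}{-11924}\right) + 18942\right) = \left(18577 + \sqrt{\left(\frac{1}{5} \cdot 14\right)^{2} + \left(-162\right)^{2}}\right) \left(\left(- \frac{736}{6548} - \frac{25}{-11924}\right) + 18942\right) = \left(18577 + \sqrt{\left(\frac{14}{5}\right)^{2} + 26244}\right) \left(\left(\left(-736\right) \frac{1}{6548} - - \frac{25}{11924}\right) + 18942\right) = \left(18577 + \sqrt{\frac{196}{25} + 26244}\right) \left(\left(- \frac{184}{1637} + \frac{25}{11924}\right) + 18942\right) = \left(18577 + \sqrt{\frac{656296}{25}}\right) \left(- \frac{2153091}{19519588} + 18942\right) = \left(18577 + \frac{2 \sqrt{164074}}{5}\right) \frac{369737882805}{19519588} = \frac{6868620648868485}{19519588} + \frac{73947576561 \sqrt{164074}}{9759794}$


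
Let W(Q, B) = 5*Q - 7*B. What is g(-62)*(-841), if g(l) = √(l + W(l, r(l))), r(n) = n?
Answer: -841*√62 ≈ -6622.0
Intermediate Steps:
W(Q, B) = -7*B + 5*Q
g(l) = √(-l) (g(l) = √(l + (-7*l + 5*l)) = √(l - 2*l) = √(-l))
g(-62)*(-841) = √(-1*(-62))*(-841) = √62*(-841) = -841*√62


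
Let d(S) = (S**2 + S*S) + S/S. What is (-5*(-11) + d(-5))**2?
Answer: 11236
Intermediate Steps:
d(S) = 1 + 2*S**2 (d(S) = (S**2 + S**2) + 1 = 2*S**2 + 1 = 1 + 2*S**2)
(-5*(-11) + d(-5))**2 = (-5*(-11) + (1 + 2*(-5)**2))**2 = (55 + (1 + 2*25))**2 = (55 + (1 + 50))**2 = (55 + 51)**2 = 106**2 = 11236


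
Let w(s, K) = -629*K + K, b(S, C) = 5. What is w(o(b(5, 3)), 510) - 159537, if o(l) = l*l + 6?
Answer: -479817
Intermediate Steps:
o(l) = 6 + l² (o(l) = l² + 6 = 6 + l²)
w(s, K) = -628*K
w(o(b(5, 3)), 510) - 159537 = -628*510 - 159537 = -320280 - 159537 = -479817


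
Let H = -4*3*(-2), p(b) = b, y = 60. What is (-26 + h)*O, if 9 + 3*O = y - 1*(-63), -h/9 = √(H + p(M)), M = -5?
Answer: -988 - 342*√19 ≈ -2478.7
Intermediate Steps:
H = 24 (H = -12*(-2) = 24)
h = -9*√19 (h = -9*√(24 - 5) = -9*√19 ≈ -39.230)
O = 38 (O = -3 + (60 - 1*(-63))/3 = -3 + (60 + 63)/3 = -3 + (⅓)*123 = -3 + 41 = 38)
(-26 + h)*O = (-26 - 9*√19)*38 = -988 - 342*√19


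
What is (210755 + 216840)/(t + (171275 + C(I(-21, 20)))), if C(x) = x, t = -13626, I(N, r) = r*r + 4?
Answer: 61085/22579 ≈ 2.7054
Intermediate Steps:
I(N, r) = 4 + r**2 (I(N, r) = r**2 + 4 = 4 + r**2)
(210755 + 216840)/(t + (171275 + C(I(-21, 20)))) = (210755 + 216840)/(-13626 + (171275 + (4 + 20**2))) = 427595/(-13626 + (171275 + (4 + 400))) = 427595/(-13626 + (171275 + 404)) = 427595/(-13626 + 171679) = 427595/158053 = 427595*(1/158053) = 61085/22579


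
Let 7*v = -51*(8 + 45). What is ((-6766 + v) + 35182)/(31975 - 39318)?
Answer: -196209/51401 ≈ -3.8172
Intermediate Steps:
v = -2703/7 (v = (-51*(8 + 45))/7 = (-51*53)/7 = (⅐)*(-2703) = -2703/7 ≈ -386.14)
((-6766 + v) + 35182)/(31975 - 39318) = ((-6766 - 2703/7) + 35182)/(31975 - 39318) = (-50065/7 + 35182)/(-7343) = (196209/7)*(-1/7343) = -196209/51401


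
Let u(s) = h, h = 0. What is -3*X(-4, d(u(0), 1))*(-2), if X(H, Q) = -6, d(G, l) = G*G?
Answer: -36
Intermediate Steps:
u(s) = 0
d(G, l) = G²
-3*X(-4, d(u(0), 1))*(-2) = -3*(-6)*(-2) = 18*(-2) = -36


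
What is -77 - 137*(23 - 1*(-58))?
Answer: -11174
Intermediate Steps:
-77 - 137*(23 - 1*(-58)) = -77 - 137*(23 + 58) = -77 - 137*81 = -77 - 11097 = -11174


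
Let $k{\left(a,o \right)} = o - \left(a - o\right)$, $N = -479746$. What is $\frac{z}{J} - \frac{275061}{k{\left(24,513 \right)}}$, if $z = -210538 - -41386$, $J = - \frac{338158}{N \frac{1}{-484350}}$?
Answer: $- \frac{1249168228016181}{4558733359850} \approx -274.02$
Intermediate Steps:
$k{\left(a,o \right)} = - a + 2 o$
$J = - \frac{81893413650}{239873}$ ($J = - \frac{338158}{\left(-479746\right) \frac{1}{-484350}} = - \frac{338158}{\left(-479746\right) \left(- \frac{1}{484350}\right)} = - \frac{338158}{\frac{239873}{242175}} = \left(-338158\right) \frac{242175}{239873} = - \frac{81893413650}{239873} \approx -3.414 \cdot 10^{5}$)
$z = -169152$ ($z = -210538 + 41386 = -169152$)
$\frac{z}{J} - \frac{275061}{k{\left(24,513 \right)}} = - \frac{169152}{- \frac{81893413650}{239873}} - \frac{275061}{\left(-1\right) 24 + 2 \cdot 513} = \left(-169152\right) \left(- \frac{239873}{81893413650}\right) - \frac{275061}{-24 + 1026} = \frac{6762499616}{13648902275} - \frac{275061}{1002} = \frac{6762499616}{13648902275} - \frac{91687}{334} = - \frac{1249168228016181}{4558733359850}$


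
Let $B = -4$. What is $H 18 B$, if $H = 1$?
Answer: $-72$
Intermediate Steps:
$H 18 B = 1 \cdot 18 \left(-4\right) = 18 \left(-4\right) = -72$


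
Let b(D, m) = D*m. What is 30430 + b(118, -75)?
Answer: 21580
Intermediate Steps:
30430 + b(118, -75) = 30430 + 118*(-75) = 30430 - 8850 = 21580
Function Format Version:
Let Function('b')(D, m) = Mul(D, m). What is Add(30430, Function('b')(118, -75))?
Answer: 21580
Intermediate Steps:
Add(30430, Function('b')(118, -75)) = Add(30430, Mul(118, -75)) = Add(30430, -8850) = 21580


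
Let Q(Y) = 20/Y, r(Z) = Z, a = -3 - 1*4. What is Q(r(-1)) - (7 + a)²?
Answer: -20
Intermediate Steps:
a = -7 (a = -3 - 4 = -7)
Q(r(-1)) - (7 + a)² = 20/(-1) - (7 - 7)² = 20*(-1) - 1*0² = -20 - 1*0 = -20 + 0 = -20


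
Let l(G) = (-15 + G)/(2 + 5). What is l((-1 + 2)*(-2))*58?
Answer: -986/7 ≈ -140.86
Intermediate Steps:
l(G) = -15/7 + G/7 (l(G) = (-15 + G)/7 = (-15 + G)*(⅐) = -15/7 + G/7)
l((-1 + 2)*(-2))*58 = (-15/7 + ((-1 + 2)*(-2))/7)*58 = (-15/7 + (1*(-2))/7)*58 = (-15/7 + (⅐)*(-2))*58 = (-15/7 - 2/7)*58 = -17/7*58 = -986/7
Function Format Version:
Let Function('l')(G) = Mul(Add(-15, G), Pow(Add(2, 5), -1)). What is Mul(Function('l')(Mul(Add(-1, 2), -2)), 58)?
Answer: Rational(-986, 7) ≈ -140.86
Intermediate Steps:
Function('l')(G) = Add(Rational(-15, 7), Mul(Rational(1, 7), G)) (Function('l')(G) = Mul(Add(-15, G), Pow(7, -1)) = Mul(Add(-15, G), Rational(1, 7)) = Add(Rational(-15, 7), Mul(Rational(1, 7), G)))
Mul(Function('l')(Mul(Add(-1, 2), -2)), 58) = Mul(Add(Rational(-15, 7), Mul(Rational(1, 7), Mul(Add(-1, 2), -2))), 58) = Mul(Add(Rational(-15, 7), Mul(Rational(1, 7), Mul(1, -2))), 58) = Mul(Add(Rational(-15, 7), Mul(Rational(1, 7), -2)), 58) = Mul(Add(Rational(-15, 7), Rational(-2, 7)), 58) = Mul(Rational(-17, 7), 58) = Rational(-986, 7)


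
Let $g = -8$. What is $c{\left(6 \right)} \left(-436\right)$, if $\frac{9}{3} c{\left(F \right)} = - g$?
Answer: $- \frac{3488}{3} \approx -1162.7$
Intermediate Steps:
$c{\left(F \right)} = \frac{8}{3}$ ($c{\left(F \right)} = \frac{\left(-1\right) \left(-8\right)}{3} = \frac{1}{3} \cdot 8 = \frac{8}{3}$)
$c{\left(6 \right)} \left(-436\right) = \frac{8}{3} \left(-436\right) = - \frac{3488}{3}$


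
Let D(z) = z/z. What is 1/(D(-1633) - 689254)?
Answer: -1/689253 ≈ -1.4508e-6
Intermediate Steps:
D(z) = 1
1/(D(-1633) - 689254) = 1/(1 - 689254) = 1/(-689253) = -1/689253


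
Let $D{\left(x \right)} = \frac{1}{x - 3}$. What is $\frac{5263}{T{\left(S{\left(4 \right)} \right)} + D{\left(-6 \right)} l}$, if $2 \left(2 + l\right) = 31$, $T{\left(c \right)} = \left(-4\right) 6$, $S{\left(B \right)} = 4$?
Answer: $- \frac{10526}{51} \approx -206.39$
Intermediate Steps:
$T{\left(c \right)} = -24$
$D{\left(x \right)} = \frac{1}{-3 + x}$
$l = \frac{27}{2}$ ($l = -2 + \frac{1}{2} \cdot 31 = -2 + \frac{31}{2} = \frac{27}{2} \approx 13.5$)
$\frac{5263}{T{\left(S{\left(4 \right)} \right)} + D{\left(-6 \right)} l} = \frac{5263}{-24 + \frac{1}{-3 - 6} \cdot \frac{27}{2}} = \frac{5263}{-24 + \frac{1}{-9} \cdot \frac{27}{2}} = \frac{5263}{-24 - \frac{3}{2}} = \frac{5263}{- \frac{51}{2}} = 5263 \left(- \frac{2}{51}\right) = - \frac{10526}{51}$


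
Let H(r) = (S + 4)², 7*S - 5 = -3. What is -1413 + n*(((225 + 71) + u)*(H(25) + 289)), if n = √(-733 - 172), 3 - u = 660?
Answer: -1413 - 5437021*I*√905/49 ≈ -1413.0 - 3.338e+6*I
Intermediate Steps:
u = -657 (u = 3 - 1*660 = 3 - 660 = -657)
S = 2/7 (S = 5/7 + (⅐)*(-3) = 5/7 - 3/7 = 2/7 ≈ 0.28571)
H(r) = 900/49 (H(r) = (2/7 + 4)² = (30/7)² = 900/49)
n = I*√905 (n = √(-905) = I*√905 ≈ 30.083*I)
-1413 + n*(((225 + 71) + u)*(H(25) + 289)) = -1413 + (I*√905)*(((225 + 71) - 657)*(900/49 + 289)) = -1413 + (I*√905)*((296 - 657)*(15061/49)) = -1413 + (I*√905)*(-361*15061/49) = -1413 + (I*√905)*(-5437021/49) = -1413 - 5437021*I*√905/49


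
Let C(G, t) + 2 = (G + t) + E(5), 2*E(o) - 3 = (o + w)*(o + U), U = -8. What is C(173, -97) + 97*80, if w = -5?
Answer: 15671/2 ≈ 7835.5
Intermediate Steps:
E(o) = 3/2 + (-8 + o)*(-5 + o)/2 (E(o) = 3/2 + ((o - 5)*(o - 8))/2 = 3/2 + ((-5 + o)*(-8 + o))/2 = 3/2 + ((-8 + o)*(-5 + o))/2 = 3/2 + (-8 + o)*(-5 + o)/2)
C(G, t) = -1/2 + G + t (C(G, t) = -2 + ((G + t) + (43/2 + (1/2)*5**2 - 13/2*5)) = -2 + ((G + t) + (43/2 + (1/2)*25 - 65/2)) = -2 + ((G + t) + (43/2 + 25/2 - 65/2)) = -2 + ((G + t) + 3/2) = -2 + (3/2 + G + t) = -1/2 + G + t)
C(173, -97) + 97*80 = (-1/2 + 173 - 97) + 97*80 = 151/2 + 7760 = 15671/2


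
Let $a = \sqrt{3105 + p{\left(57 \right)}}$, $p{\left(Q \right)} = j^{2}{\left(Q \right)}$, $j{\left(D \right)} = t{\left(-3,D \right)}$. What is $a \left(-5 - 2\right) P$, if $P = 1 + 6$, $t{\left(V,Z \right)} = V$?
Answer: $- 147 \sqrt{346} \approx -2734.4$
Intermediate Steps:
$j{\left(D \right)} = -3$
$P = 7$
$p{\left(Q \right)} = 9$ ($p{\left(Q \right)} = \left(-3\right)^{2} = 9$)
$a = 3 \sqrt{346}$ ($a = \sqrt{3105 + 9} = \sqrt{3114} = 3 \sqrt{346} \approx 55.803$)
$a \left(-5 - 2\right) P = 3 \sqrt{346} \left(-5 - 2\right) 7 = 3 \sqrt{346} \left(\left(-7\right) 7\right) = 3 \sqrt{346} \left(-49\right) = - 147 \sqrt{346}$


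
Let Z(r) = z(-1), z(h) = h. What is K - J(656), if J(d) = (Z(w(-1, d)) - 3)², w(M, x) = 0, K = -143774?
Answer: -143790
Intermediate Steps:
Z(r) = -1
J(d) = 16 (J(d) = (-1 - 3)² = (-4)² = 16)
K - J(656) = -143774 - 1*16 = -143774 - 16 = -143790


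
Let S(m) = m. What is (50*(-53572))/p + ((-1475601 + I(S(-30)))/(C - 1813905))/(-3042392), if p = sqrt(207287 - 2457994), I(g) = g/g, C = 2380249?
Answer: 92225/107690028428 + 2678600*I*sqrt(2250707)/2250707 ≈ 8.5639e-7 + 1785.5*I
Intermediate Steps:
I(g) = 1
p = I*sqrt(2250707) (p = sqrt(-2250707) = I*sqrt(2250707) ≈ 1500.2*I)
(50*(-53572))/p + ((-1475601 + I(S(-30)))/(C - 1813905))/(-3042392) = (50*(-53572))/((I*sqrt(2250707))) + ((-1475601 + 1)/(2380249 - 1813905))/(-3042392) = -(-2678600)*I*sqrt(2250707)/2250707 - 1475600/566344*(-1/3042392) = 2678600*I*sqrt(2250707)/2250707 - 1475600*1/566344*(-1/3042392) = 2678600*I*sqrt(2250707)/2250707 - 184450/70793*(-1/3042392) = 2678600*I*sqrt(2250707)/2250707 + 92225/107690028428 = 92225/107690028428 + 2678600*I*sqrt(2250707)/2250707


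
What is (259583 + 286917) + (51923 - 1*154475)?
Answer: 443948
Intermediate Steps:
(259583 + 286917) + (51923 - 1*154475) = 546500 + (51923 - 154475) = 546500 - 102552 = 443948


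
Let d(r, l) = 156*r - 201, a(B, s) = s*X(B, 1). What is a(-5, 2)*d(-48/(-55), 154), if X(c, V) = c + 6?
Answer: -7134/55 ≈ -129.71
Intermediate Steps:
X(c, V) = 6 + c
a(B, s) = s*(6 + B)
d(r, l) = -201 + 156*r
a(-5, 2)*d(-48/(-55), 154) = (2*(6 - 5))*(-201 + 156*(-48/(-55))) = (2*1)*(-201 + 156*(-48*(-1/55))) = 2*(-201 + 156*(48/55)) = 2*(-201 + 7488/55) = 2*(-3567/55) = -7134/55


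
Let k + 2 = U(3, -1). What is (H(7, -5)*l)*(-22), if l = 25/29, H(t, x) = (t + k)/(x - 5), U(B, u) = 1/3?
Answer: 880/87 ≈ 10.115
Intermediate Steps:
U(B, u) = 1/3
k = -5/3 (k = -2 + 1/3 = -5/3 ≈ -1.6667)
H(t, x) = (-5/3 + t)/(-5 + x) (H(t, x) = (t - 5/3)/(x - 5) = (-5/3 + t)/(-5 + x))
l = 25/29 (l = 25*(1/29) = 25/29 ≈ 0.86207)
(H(7, -5)*l)*(-22) = (((-5/3 + 7)/(-5 - 5))*(25/29))*(-22) = (((16/3)/(-10))*(25/29))*(-22) = (-1/10*16/3*(25/29))*(-22) = -8/15*25/29*(-22) = -40/87*(-22) = 880/87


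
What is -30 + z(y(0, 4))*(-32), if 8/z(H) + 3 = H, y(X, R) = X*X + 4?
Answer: -286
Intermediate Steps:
y(X, R) = 4 + X**2 (y(X, R) = X**2 + 4 = 4 + X**2)
z(H) = 8/(-3 + H)
-30 + z(y(0, 4))*(-32) = -30 + (8/(-3 + (4 + 0**2)))*(-32) = -30 + (8/(-3 + (4 + 0)))*(-32) = -30 + (8/(-3 + 4))*(-32) = -30 + (8/1)*(-32) = -30 + (8*1)*(-32) = -30 + 8*(-32) = -30 - 256 = -286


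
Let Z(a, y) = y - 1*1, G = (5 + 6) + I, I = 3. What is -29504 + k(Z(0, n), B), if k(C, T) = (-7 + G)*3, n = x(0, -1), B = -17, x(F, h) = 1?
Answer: -29483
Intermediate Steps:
G = 14 (G = (5 + 6) + 3 = 11 + 3 = 14)
n = 1
Z(a, y) = -1 + y (Z(a, y) = y - 1 = -1 + y)
k(C, T) = 21 (k(C, T) = (-7 + 14)*3 = 7*3 = 21)
-29504 + k(Z(0, n), B) = -29504 + 21 = -29483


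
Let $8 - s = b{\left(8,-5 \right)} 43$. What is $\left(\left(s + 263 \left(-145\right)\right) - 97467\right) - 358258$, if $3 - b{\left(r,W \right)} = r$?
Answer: $-493637$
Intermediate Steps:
$b{\left(r,W \right)} = 3 - r$
$s = 223$ ($s = 8 - \left(3 - 8\right) 43 = 8 - \left(-5\right) 43 = 8 - -215 = 8 + 215 = 223$)
$\left(\left(s + 263 \left(-145\right)\right) - 97467\right) - 358258 = \left(\left(223 + 263 \left(-145\right)\right) - 97467\right) - 358258 = \left(\left(223 - 38135\right) - 97467\right) - 358258 = \left(-37912 - 97467\right) - 358258 = -135379 - 358258 = -493637$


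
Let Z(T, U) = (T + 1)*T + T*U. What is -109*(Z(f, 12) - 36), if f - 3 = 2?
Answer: -5886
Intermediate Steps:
f = 5 (f = 3 + 2 = 5)
Z(T, U) = T*U + T*(1 + T) (Z(T, U) = (1 + T)*T + T*U = T*(1 + T) + T*U = T*U + T*(1 + T))
-109*(Z(f, 12) - 36) = -109*(5*(1 + 5 + 12) - 36) = -109*(5*18 - 36) = -109*(90 - 36) = -109*54 = -5886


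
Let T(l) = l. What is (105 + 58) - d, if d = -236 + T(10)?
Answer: 389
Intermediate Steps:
d = -226 (d = -236 + 10 = -226)
(105 + 58) - d = (105 + 58) - 1*(-226) = 163 + 226 = 389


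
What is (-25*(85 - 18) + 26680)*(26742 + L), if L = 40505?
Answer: 1681511235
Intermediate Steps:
(-25*(85 - 18) + 26680)*(26742 + L) = (-25*(85 - 18) + 26680)*(26742 + 40505) = (-25*67 + 26680)*67247 = (-1675 + 26680)*67247 = 25005*67247 = 1681511235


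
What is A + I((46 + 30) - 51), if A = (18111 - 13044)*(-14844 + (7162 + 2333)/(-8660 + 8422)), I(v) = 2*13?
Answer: -17949167401/238 ≈ -7.5417e+7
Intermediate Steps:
I(v) = 26
A = -17949173589/238 (A = 5067*(-14844 + 9495/(-238)) = 5067*(-14844 + 9495*(-1/238)) = 5067*(-14844 - 9495/238) = 5067*(-3542367/238) = -17949173589/238 ≈ -7.5417e+7)
A + I((46 + 30) - 51) = -17949173589/238 + 26 = -17949167401/238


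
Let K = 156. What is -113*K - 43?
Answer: -17671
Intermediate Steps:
-113*K - 43 = -113*156 - 43 = -17628 - 43 = -17671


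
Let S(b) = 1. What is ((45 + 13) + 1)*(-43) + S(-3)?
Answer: -2536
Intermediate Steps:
((45 + 13) + 1)*(-43) + S(-3) = ((45 + 13) + 1)*(-43) + 1 = (58 + 1)*(-43) + 1 = 59*(-43) + 1 = -2537 + 1 = -2536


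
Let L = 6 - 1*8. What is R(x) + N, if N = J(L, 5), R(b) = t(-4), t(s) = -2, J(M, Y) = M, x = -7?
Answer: -4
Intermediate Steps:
L = -2 (L = 6 - 8 = -2)
R(b) = -2
N = -2
R(x) + N = -2 - 2 = -4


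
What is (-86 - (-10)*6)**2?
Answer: 676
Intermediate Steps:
(-86 - (-10)*6)**2 = (-86 - 5*(-12))**2 = (-86 + 60)**2 = (-26)**2 = 676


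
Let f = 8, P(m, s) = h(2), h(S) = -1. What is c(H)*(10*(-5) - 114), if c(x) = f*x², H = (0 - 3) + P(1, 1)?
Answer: -20992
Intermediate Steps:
P(m, s) = -1
H = -4 (H = (0 - 3) - 1 = -3 - 1 = -4)
c(x) = 8*x²
c(H)*(10*(-5) - 114) = (8*(-4)²)*(10*(-5) - 114) = (8*16)*(-50 - 114) = 128*(-164) = -20992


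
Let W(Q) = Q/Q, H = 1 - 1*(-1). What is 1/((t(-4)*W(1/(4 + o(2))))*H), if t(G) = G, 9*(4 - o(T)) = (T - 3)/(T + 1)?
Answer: -⅛ ≈ -0.12500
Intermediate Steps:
o(T) = 4 - (-3 + T)/(9*(1 + T)) (o(T) = 4 - (T - 3)/(9*(T + 1)) = 4 - (-3 + T)/(9*(1 + T)))
H = 2 (H = 1 + 1 = 2)
W(Q) = 1
1/((t(-4)*W(1/(4 + o(2))))*H) = 1/(-4*1*2) = 1/(-4*2) = 1/(-8) = -⅛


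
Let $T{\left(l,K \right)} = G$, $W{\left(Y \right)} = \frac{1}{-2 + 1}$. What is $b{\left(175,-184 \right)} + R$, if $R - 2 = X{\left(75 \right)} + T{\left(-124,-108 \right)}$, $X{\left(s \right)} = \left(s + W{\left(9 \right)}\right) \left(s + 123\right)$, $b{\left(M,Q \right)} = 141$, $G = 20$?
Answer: $14815$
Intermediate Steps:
$W{\left(Y \right)} = -1$ ($W{\left(Y \right)} = \frac{1}{-1} = -1$)
$T{\left(l,K \right)} = 20$
$X{\left(s \right)} = \left(-1 + s\right) \left(123 + s\right)$ ($X{\left(s \right)} = \left(s - 1\right) \left(s + 123\right) = \left(-1 + s\right) \left(123 + s\right)$)
$R = 14674$ ($R = 2 + \left(\left(-123 + 75^{2} + 122 \cdot 75\right) + 20\right) = 2 + \left(\left(-123 + 5625 + 9150\right) + 20\right) = 2 + \left(14652 + 20\right) = 2 + 14672 = 14674$)
$b{\left(175,-184 \right)} + R = 141 + 14674 = 14815$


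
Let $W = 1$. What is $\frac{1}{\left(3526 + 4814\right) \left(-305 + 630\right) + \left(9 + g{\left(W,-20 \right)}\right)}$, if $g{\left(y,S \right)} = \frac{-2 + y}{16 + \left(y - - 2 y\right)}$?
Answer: $\frac{19}{51499670} \approx 3.6893 \cdot 10^{-7}$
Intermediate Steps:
$g{\left(y,S \right)} = \frac{-2 + y}{16 + 3 y}$ ($g{\left(y,S \right)} = \frac{-2 + y}{16 + \left(y + 2 y\right)} = \frac{-2 + y}{16 + 3 y}$)
$\frac{1}{\left(3526 + 4814\right) \left(-305 + 630\right) + \left(9 + g{\left(W,-20 \right)}\right)} = \frac{1}{\left(3526 + 4814\right) \left(-305 + 630\right) + \left(9 + \frac{-2 + 1}{16 + 3 \cdot 1}\right)} = \frac{1}{8340 \cdot 325 + \left(9 + \frac{1}{16 + 3} \left(-1\right)\right)} = \frac{1}{2710500 + \left(9 + \frac{1}{19} \left(-1\right)\right)} = \frac{1}{2710500 + \left(9 - \frac{1}{19}\right)} = \frac{1}{2710500 + \frac{170}{19}} = \frac{1}{\frac{51499670}{19}} = \frac{19}{51499670}$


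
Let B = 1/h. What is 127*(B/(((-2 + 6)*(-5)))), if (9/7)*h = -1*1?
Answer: 1143/140 ≈ 8.1643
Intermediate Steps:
h = -7/9 (h = 7*(-1*1)/9 = (7/9)*(-1) = -7/9 ≈ -0.77778)
B = -9/7 (B = 1/(-7/9) = -9/7 ≈ -1.2857)
127*(B/(((-2 + 6)*(-5)))) = 127*(-9*(-1/(5*(-2 + 6)))/7) = 127*(-9/(7*(4*(-5)))) = 127*(-9/7/(-20)) = 127*(-9/7*(-1/20)) = 127*(9/140) = 1143/140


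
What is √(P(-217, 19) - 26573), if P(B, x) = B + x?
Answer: I*√26771 ≈ 163.62*I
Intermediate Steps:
√(P(-217, 19) - 26573) = √((-217 + 19) - 26573) = √(-198 - 26573) = √(-26771) = I*√26771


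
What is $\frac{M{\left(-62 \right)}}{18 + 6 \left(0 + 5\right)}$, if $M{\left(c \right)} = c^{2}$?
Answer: $\frac{961}{12} \approx 80.083$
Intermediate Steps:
$\frac{M{\left(-62 \right)}}{18 + 6 \left(0 + 5\right)} = \frac{\left(-62\right)^{2}}{18 + 6 \left(0 + 5\right)} = \frac{1}{18 + 6 \cdot 5} \cdot 3844 = \frac{1}{18 + 30} \cdot 3844 = \frac{1}{48} \cdot 3844 = \frac{961}{12}$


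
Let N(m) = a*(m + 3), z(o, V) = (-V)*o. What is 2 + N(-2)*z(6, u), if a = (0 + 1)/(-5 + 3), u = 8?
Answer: 26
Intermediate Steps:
z(o, V) = -V*o
a = -1/2 (a = 1/(-2) = 1*(-1/2) = -1/2 ≈ -0.50000)
N(m) = -3/2 - m/2 (N(m) = -(m + 3)/2 = -(3 + m)/2 = -3/2 - m/2)
2 + N(-2)*z(6, u) = 2 + (-3/2 - 1/2*(-2))*(-1*8*6) = 2 + (-3/2 + 1)*(-48) = 2 - 1/2*(-48) = 2 + 24 = 26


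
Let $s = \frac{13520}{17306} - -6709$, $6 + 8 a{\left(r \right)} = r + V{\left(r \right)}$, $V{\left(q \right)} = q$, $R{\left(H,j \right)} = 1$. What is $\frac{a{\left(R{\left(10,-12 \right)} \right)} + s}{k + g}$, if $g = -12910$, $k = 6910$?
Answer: $- \frac{38703607}{34612000} \approx -1.1182$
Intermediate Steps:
$a{\left(r \right)} = - \frac{3}{4} + \frac{r}{4}$ ($a{\left(r \right)} = - \frac{3}{4} + \frac{r + r}{8} = - \frac{3}{4} + \frac{2 r}{8} = - \frac{3}{4} + \frac{r}{4}$)
$s = \frac{58059737}{8653}$ ($s = 13520 \cdot \frac{1}{17306} + 6709 = \frac{6760}{8653} + 6709 = \frac{58059737}{8653} \approx 6709.8$)
$\frac{a{\left(R{\left(10,-12 \right)} \right)} + s}{k + g} = \frac{\left(- \frac{3}{4} + \frac{1}{4} \cdot 1\right) + \frac{58059737}{8653}}{6910 - 12910} = \frac{\left(- \frac{3}{4} + \frac{1}{4}\right) + \frac{58059737}{8653}}{-6000} = \left(- \frac{1}{2} + \frac{58059737}{8653}\right) \left(- \frac{1}{6000}\right) = \frac{116110821}{17306} \left(- \frac{1}{6000}\right) = - \frac{38703607}{34612000}$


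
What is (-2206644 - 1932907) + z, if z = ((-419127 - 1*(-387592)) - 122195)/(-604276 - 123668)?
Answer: -1506680579707/363972 ≈ -4.1396e+6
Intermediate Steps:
z = 76865/363972 (z = ((-419127 + 387592) - 122195)/(-727944) = (-31535 - 122195)*(-1/727944) = -153730*(-1/727944) = 76865/363972 ≈ 0.21118)
(-2206644 - 1932907) + z = (-2206644 - 1932907) + 76865/363972 = -4139551 + 76865/363972 = -1506680579707/363972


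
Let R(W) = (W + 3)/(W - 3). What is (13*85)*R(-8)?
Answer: 5525/11 ≈ 502.27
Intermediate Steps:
R(W) = (3 + W)/(-3 + W)
(13*85)*R(-8) = (13*85)*((3 - 8)/(-3 - 8)) = 1105*(-5/(-11)) = 1105*(-1/11*(-5)) = 1105*(5/11) = 5525/11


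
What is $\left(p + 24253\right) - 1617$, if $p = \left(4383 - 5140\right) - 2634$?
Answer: $19245$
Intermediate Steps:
$p = -3391$ ($p = -757 - 2634 = -3391$)
$\left(p + 24253\right) - 1617 = \left(-3391 + 24253\right) - 1617 = 20862 - 1617 = 19245$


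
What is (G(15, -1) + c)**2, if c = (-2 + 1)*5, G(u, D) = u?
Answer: 100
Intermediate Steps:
c = -5 (c = -1*5 = -5)
(G(15, -1) + c)**2 = (15 - 5)**2 = 10**2 = 100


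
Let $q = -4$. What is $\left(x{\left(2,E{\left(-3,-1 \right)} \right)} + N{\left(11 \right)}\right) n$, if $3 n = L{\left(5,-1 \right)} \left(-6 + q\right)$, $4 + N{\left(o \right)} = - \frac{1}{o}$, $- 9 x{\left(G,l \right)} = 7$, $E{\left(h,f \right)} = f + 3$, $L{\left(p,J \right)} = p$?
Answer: $\frac{24100}{297} \approx 81.145$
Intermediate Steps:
$E{\left(h,f \right)} = 3 + f$
$x{\left(G,l \right)} = - \frac{7}{9}$ ($x{\left(G,l \right)} = \left(- \frac{1}{9}\right) 7 = - \frac{7}{9}$)
$N{\left(o \right)} = -4 - \frac{1}{o}$
$n = - \frac{50}{3}$ ($n = \frac{5 \left(-6 - 4\right)}{3} = \frac{5 \left(-10\right)}{3} = \frac{1}{3} \left(-50\right) = - \frac{50}{3} \approx -16.667$)
$\left(x{\left(2,E{\left(-3,-1 \right)} \right)} + N{\left(11 \right)}\right) n = \left(- \frac{7}{9} - \frac{45}{11}\right) \left(- \frac{50}{3}\right) = \left(- \frac{482}{99}\right) \left(- \frac{50}{3}\right) = \frac{24100}{297}$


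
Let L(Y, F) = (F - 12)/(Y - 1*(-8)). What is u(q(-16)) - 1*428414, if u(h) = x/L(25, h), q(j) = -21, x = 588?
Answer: -429002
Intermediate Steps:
L(Y, F) = (-12 + F)/(8 + Y) (L(Y, F) = (-12 + F)/(Y + 8) = (-12 + F)/(8 + Y))
u(h) = 588/(-4/11 + h/33) (u(h) = 588/(((-12 + h)/(8 + 25))) = 588/(((-12 + h)/33)) = 588/(-4/11 + h/33))
u(q(-16)) - 1*428414 = 19404/(-12 - 21) - 1*428414 = 19404/(-33) - 428414 = 19404*(-1/33) - 428414 = -588 - 428414 = -429002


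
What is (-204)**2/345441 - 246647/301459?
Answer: -24218822861/34712099473 ≈ -0.69771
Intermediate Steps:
(-204)**2/345441 - 246647/301459 = 41616*(1/345441) - 246647*1/301459 = 13872/115147 - 246647/301459 = -24218822861/34712099473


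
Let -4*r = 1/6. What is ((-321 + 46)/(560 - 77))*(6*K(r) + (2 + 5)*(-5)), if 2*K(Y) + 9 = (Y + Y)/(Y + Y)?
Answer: 16225/483 ≈ 33.592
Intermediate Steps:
r = -1/24 (r = -¼/6 = -¼*⅙ = -1/24 ≈ -0.041667)
K(Y) = -4 (K(Y) = -9/2 + ((Y + Y)/(Y + Y))/2 = -9/2 + ((2*Y)/((2*Y)))/2 = -9/2 + ((2*Y)*(1/(2*Y)))/2 = -9/2 + (½)*1 = -9/2 + ½ = -4)
((-321 + 46)/(560 - 77))*(6*K(r) + (2 + 5)*(-5)) = ((-321 + 46)/(560 - 77))*(6*(-4) + (2 + 5)*(-5)) = (-275/483)*(-24 + 7*(-5)) = (-275*1/483)*(-24 - 35) = -275/483*(-59) = 16225/483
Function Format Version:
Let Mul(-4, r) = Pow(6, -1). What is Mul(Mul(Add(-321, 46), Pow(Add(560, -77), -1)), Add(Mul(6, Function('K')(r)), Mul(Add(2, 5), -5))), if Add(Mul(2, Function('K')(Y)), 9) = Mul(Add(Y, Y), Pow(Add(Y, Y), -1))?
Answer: Rational(16225, 483) ≈ 33.592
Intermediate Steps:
r = Rational(-1, 24) (r = Mul(Rational(-1, 4), Pow(6, -1)) = Mul(Rational(-1, 4), Rational(1, 6)) = Rational(-1, 24) ≈ -0.041667)
Function('K')(Y) = -4 (Function('K')(Y) = Add(Rational(-9, 2), Mul(Rational(1, 2), Mul(Add(Y, Y), Pow(Add(Y, Y), -1)))) = Add(Rational(-9, 2), Mul(Rational(1, 2), Mul(Mul(2, Y), Pow(Mul(2, Y), -1)))) = Add(Rational(-9, 2), Mul(Rational(1, 2), Mul(Mul(2, Y), Mul(Rational(1, 2), Pow(Y, -1))))) = Add(Rational(-9, 2), Mul(Rational(1, 2), 1)) = Add(Rational(-9, 2), Rational(1, 2)) = -4)
Mul(Mul(Add(-321, 46), Pow(Add(560, -77), -1)), Add(Mul(6, Function('K')(r)), Mul(Add(2, 5), -5))) = Mul(Mul(Add(-321, 46), Pow(Add(560, -77), -1)), Add(Mul(6, -4), Mul(Add(2, 5), -5))) = Mul(Mul(-275, Pow(483, -1)), Add(-24, Mul(7, -5))) = Mul(Mul(-275, Rational(1, 483)), Add(-24, -35)) = Mul(Rational(-275, 483), -59) = Rational(16225, 483)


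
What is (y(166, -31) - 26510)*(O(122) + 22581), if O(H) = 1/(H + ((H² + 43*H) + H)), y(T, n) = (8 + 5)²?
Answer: -12118579935595/20374 ≈ -5.9481e+8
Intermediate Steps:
y(T, n) = 169 (y(T, n) = 13² = 169)
O(H) = 1/(H² + 45*H) (O(H) = 1/(H + (H² + 44*H)) = 1/(H² + 45*H))
(y(166, -31) - 26510)*(O(122) + 22581) = (169 - 26510)*(1/(122*(45 + 122)) + 22581) = -26341*((1/122)/167 + 22581) = -26341*((1/122)*(1/167) + 22581) = -26341*(1/20374 + 22581) = -26341*460065295/20374 = -12118579935595/20374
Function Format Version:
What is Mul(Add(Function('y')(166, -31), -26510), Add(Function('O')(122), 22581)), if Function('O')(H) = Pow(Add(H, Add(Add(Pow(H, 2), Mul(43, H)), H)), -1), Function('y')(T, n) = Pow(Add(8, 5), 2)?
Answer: Rational(-12118579935595, 20374) ≈ -5.9481e+8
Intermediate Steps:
Function('y')(T, n) = 169 (Function('y')(T, n) = Pow(13, 2) = 169)
Function('O')(H) = Pow(Add(Pow(H, 2), Mul(45, H)), -1) (Function('O')(H) = Pow(Add(H, Add(Pow(H, 2), Mul(44, H))), -1) = Pow(Add(Pow(H, 2), Mul(45, H)), -1))
Mul(Add(Function('y')(166, -31), -26510), Add(Function('O')(122), 22581)) = Mul(Add(169, -26510), Add(Mul(Pow(122, -1), Pow(Add(45, 122), -1)), 22581)) = Mul(-26341, Add(Mul(Rational(1, 122), Pow(167, -1)), 22581)) = Mul(-26341, Add(Mul(Rational(1, 122), Rational(1, 167)), 22581)) = Mul(-26341, Add(Rational(1, 20374), 22581)) = Mul(-26341, Rational(460065295, 20374)) = Rational(-12118579935595, 20374)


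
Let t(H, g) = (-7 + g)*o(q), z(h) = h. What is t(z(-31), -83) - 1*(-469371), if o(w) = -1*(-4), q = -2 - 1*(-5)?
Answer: 469011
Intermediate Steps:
q = 3 (q = -2 + 5 = 3)
o(w) = 4
t(H, g) = -28 + 4*g (t(H, g) = (-7 + g)*4 = -28 + 4*g)
t(z(-31), -83) - 1*(-469371) = (-28 + 4*(-83)) - 1*(-469371) = (-28 - 332) + 469371 = -360 + 469371 = 469011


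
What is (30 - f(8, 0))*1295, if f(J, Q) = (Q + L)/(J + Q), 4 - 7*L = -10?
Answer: 154105/4 ≈ 38526.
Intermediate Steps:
L = 2 (L = 4/7 - ⅐*(-10) = 4/7 + 10/7 = 2)
f(J, Q) = (2 + Q)/(J + Q) (f(J, Q) = (Q + 2)/(J + Q) = (2 + Q)/(J + Q))
(30 - f(8, 0))*1295 = (30 - (2 + 0)/(8 + 0))*1295 = (30 - 2/8)*1295 = (30 - 1*¼)*1295 = (30 - ¼)*1295 = (119/4)*1295 = 154105/4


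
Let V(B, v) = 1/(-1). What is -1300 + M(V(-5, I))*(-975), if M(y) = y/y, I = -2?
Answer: -2275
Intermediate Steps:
V(B, v) = -1
M(y) = 1
-1300 + M(V(-5, I))*(-975) = -1300 + 1*(-975) = -1300 - 975 = -2275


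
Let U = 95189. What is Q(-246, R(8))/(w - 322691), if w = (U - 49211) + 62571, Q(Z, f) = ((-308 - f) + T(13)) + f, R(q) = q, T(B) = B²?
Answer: 139/214142 ≈ 0.00064910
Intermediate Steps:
Q(Z, f) = -139 (Q(Z, f) = ((-308 - f) + 13²) + f = ((-308 - f) + 169) + f = (-139 - f) + f = -139)
w = 108549 (w = (95189 - 49211) + 62571 = 45978 + 62571 = 108549)
Q(-246, R(8))/(w - 322691) = -139/(108549 - 322691) = -139/(-214142) = -139*(-1/214142) = 139/214142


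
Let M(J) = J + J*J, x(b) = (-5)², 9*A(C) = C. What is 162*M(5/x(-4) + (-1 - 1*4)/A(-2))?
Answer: 4357719/50 ≈ 87154.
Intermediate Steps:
A(C) = C/9
x(b) = 25
M(J) = J + J²
162*M(5/x(-4) + (-1 - 1*4)/A(-2)) = 162*((5/25 + (-1 - 1*4)/(((⅑)*(-2))))*(1 + (5/25 + (-1 - 1*4)/(((⅑)*(-2)))))) = 162*((5*(1/25) + (-1 - 4)/(-2/9))*(1 + (5*(1/25) + (-1 - 4)/(-2/9)))) = 162*((⅕ - 5*(-9/2))*(1 + (⅕ - 5*(-9/2)))) = 162*((⅕ + 45/2)*(1 + (⅕ + 45/2))) = 162*(227*(1 + 227/10)/10) = 162*((227/10)*(237/10)) = 162*(53799/100) = 4357719/50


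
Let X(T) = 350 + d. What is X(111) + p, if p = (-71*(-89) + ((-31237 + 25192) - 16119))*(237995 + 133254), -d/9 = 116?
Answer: -5882441099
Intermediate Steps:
d = -1044 (d = -9*116 = -1044)
X(T) = -694 (X(T) = 350 - 1044 = -694)
p = -5882440405 (p = (6319 + (-6045 - 16119))*371249 = (6319 - 22164)*371249 = -15845*371249 = -5882440405)
X(111) + p = -694 - 5882440405 = -5882441099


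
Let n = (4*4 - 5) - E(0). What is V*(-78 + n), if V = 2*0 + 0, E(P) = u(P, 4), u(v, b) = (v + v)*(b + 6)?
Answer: 0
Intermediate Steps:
u(v, b) = 2*v*(6 + b) (u(v, b) = (2*v)*(6 + b) = 2*v*(6 + b))
E(P) = 20*P (E(P) = 2*P*(6 + 4) = 2*P*10 = 20*P)
V = 0 (V = 0 + 0 = 0)
n = 11 (n = (4*4 - 5) - 20*0 = (16 - 5) - 1*0 = 11 + 0 = 11)
V*(-78 + n) = 0*(-78 + 11) = 0*(-67) = 0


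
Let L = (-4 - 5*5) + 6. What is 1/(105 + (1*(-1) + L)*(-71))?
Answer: 1/1809 ≈ 0.00055279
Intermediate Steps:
L = -23 (L = (-4 - 25) + 6 = -29 + 6 = -23)
1/(105 + (1*(-1) + L)*(-71)) = 1/(105 + (1*(-1) - 23)*(-71)) = 1/(105 + (-1 - 23)*(-71)) = 1/(105 - 24*(-71)) = 1/(105 + 1704) = 1/1809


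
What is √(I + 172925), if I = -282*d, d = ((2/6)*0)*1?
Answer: 5*√6917 ≈ 415.84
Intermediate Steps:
d = 0 (d = ((2*(⅙))*0)*1 = ((⅓)*0)*1 = 0*1 = 0)
I = 0 (I = -282*0 = 0)
√(I + 172925) = √(0 + 172925) = √172925 = 5*√6917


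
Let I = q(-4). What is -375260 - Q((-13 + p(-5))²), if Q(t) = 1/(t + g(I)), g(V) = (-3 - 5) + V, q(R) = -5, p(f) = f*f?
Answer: -49159061/131 ≈ -3.7526e+5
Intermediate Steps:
p(f) = f²
I = -5
g(V) = -8 + V
Q(t) = 1/(-13 + t) (Q(t) = 1/(t + (-8 - 5)) = 1/(t - 13) = 1/(-13 + t))
-375260 - Q((-13 + p(-5))²) = -375260 - 1/(-13 + (-13 + (-5)²)²) = -375260 - 1/(-13 + (-13 + 25)²) = -375260 - 1/(-13 + 12²) = -375260 - 1/(-13 + 144) = -375260 - 1/131 = -49159061/131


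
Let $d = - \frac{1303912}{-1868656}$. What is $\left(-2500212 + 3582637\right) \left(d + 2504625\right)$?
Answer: $\frac{633257029156487075}{233582} \approx 2.7111 \cdot 10^{12}$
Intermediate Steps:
$d = \frac{162989}{233582}$ ($d = - \frac{1303912 \left(-1\right)}{1868656} = \left(-1\right) \left(- \frac{162989}{233582}\right) = \frac{162989}{233582} \approx 0.69778$)
$\left(-2500212 + 3582637\right) \left(d + 2504625\right) = \left(-2500212 + 3582637\right) \left(\frac{162989}{233582} + 2504625\right) = 1082425 \cdot \frac{585035479739}{233582} = \frac{633257029156487075}{233582}$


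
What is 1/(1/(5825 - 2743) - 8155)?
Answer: -3082/25133709 ≈ -0.00012262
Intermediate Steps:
1/(1/(5825 - 2743) - 8155) = 1/(1/3082 - 8155) = 1/(-25133709/3082) = -3082/25133709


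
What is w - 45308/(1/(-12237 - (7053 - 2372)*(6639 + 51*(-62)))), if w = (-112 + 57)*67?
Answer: 737980053107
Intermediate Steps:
w = -3685 (w = -55*67 = -3685)
w - 45308/(1/(-12237 - (7053 - 2372)*(6639 + 51*(-62)))) = -3685 - 45308/(1/(-12237 - (7053 - 2372)*(6639 + 51*(-62)))) = -3685 - 45308/(1/(-12237 - 4681*(6639 - 3162))) = -3685 - 45308/(1/(-12237 - 4681*3477)) = -3685 - 45308/(1/(-12237 - 1*16275837)) = -3685 - 45308/(1/(-12237 - 16275837)) = -3685 - 45308/(1/(-16288074)) = -3685 - 45308/(-1/16288074) = -3685 - 45308*(-16288074) = -3685 - 1*(-737980056792) = -3685 + 737980056792 = 737980053107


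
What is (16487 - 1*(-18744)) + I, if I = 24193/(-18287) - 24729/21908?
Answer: 14113669519209/400631596 ≈ 35229.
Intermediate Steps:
I = -982239467/400631596 (I = 24193*(-1/18287) - 24729*1/21908 = -24193/18287 - 24729/21908 = -982239467/400631596 ≈ -2.4517)
(16487 - 1*(-18744)) + I = (16487 - 1*(-18744)) - 982239467/400631596 = (16487 + 18744) - 982239467/400631596 = 35231 - 982239467/400631596 = 14113669519209/400631596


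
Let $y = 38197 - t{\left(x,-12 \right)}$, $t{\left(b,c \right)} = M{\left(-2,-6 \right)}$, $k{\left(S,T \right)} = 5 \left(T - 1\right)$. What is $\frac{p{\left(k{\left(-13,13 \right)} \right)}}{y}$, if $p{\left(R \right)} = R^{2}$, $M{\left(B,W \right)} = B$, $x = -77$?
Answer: $\frac{1200}{12733} \approx 0.094243$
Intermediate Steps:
$k{\left(S,T \right)} = -5 + 5 T$ ($k{\left(S,T \right)} = 5 \left(-1 + T\right) = -5 + 5 T$)
$t{\left(b,c \right)} = -2$
$y = 38199$ ($y = 38197 - -2 = 38197 + 2 = 38199$)
$\frac{p{\left(k{\left(-13,13 \right)} \right)}}{y} = \frac{\left(-5 + 5 \cdot 13\right)^{2}}{38199} = \left(-5 + 65\right)^{2} \cdot \frac{1}{38199} = 60^{2} \cdot \frac{1}{38199} = 3600 \cdot \frac{1}{38199} = \frac{1200}{12733}$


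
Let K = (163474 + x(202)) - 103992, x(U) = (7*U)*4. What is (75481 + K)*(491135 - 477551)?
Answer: 1910168496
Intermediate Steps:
x(U) = 28*U
K = 65138 (K = (163474 + 28*202) - 103992 = (163474 + 5656) - 103992 = 169130 - 103992 = 65138)
(75481 + K)*(491135 - 477551) = (75481 + 65138)*(491135 - 477551) = 140619*13584 = 1910168496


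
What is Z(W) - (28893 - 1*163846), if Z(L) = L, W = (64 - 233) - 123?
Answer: 134661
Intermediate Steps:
W = -292 (W = -169 - 123 = -292)
Z(W) - (28893 - 1*163846) = -292 - (28893 - 1*163846) = -292 - (28893 - 163846) = -292 - 1*(-134953) = -292 + 134953 = 134661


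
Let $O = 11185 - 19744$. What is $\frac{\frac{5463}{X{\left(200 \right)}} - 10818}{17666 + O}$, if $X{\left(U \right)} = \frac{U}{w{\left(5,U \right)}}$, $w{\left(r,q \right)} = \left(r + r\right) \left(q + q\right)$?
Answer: $\frac{98442}{9107} \approx 10.809$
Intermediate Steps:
$w{\left(r,q \right)} = 4 q r$ ($w{\left(r,q \right)} = 2 r 2 q = 4 q r$)
$O = -8559$ ($O = 11185 - 19744 = -8559$)
$X{\left(U \right)} = \frac{1}{20}$ ($X{\left(U \right)} = \frac{U}{4 U 5} = \frac{U}{20 U} = U \frac{1}{20 U} = \frac{1}{20}$)
$\frac{\frac{5463}{X{\left(200 \right)}} - 10818}{17666 + O} = \frac{5463 \frac{1}{\frac{1}{20}} - 10818}{17666 - 8559} = \frac{5463 \cdot 20 - 10818}{9107} = \left(109260 - 10818\right) \frac{1}{9107} = 98442 \cdot \frac{1}{9107} = \frac{98442}{9107}$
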